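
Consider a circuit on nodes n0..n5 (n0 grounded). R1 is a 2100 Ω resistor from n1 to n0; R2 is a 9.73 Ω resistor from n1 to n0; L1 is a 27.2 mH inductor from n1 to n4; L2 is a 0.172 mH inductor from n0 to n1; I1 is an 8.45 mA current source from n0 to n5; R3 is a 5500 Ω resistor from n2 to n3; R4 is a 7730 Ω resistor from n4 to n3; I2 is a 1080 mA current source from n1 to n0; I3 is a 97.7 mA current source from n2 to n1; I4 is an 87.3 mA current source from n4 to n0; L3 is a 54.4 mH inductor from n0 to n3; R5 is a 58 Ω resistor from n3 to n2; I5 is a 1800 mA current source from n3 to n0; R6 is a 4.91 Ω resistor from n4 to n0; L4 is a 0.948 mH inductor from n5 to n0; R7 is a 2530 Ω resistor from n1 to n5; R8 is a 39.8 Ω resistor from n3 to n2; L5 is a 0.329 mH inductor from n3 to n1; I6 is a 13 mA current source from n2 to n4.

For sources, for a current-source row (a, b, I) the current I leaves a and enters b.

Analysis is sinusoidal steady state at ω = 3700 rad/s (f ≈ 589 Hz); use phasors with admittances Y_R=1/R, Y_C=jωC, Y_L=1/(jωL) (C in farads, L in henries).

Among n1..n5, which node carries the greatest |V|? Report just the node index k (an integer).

Apply KCL at each of the 5 non-ground nodes and solve the resulting linear system.
Node n1: branches {R1, R2, L1, L2, I2, I3, R7, L5} → V_1 = -0.1214-1.809j
Node n2: branches {R3, I3, R5, R8, I6} → V_2 = -2.723-4.110j
Node n3: branches {R3, R4, L3, R5, I5, R8, L5} → V_3 = -0.1213-4.110j
Node n4: branches {L1, R4, I4, R6, I6} → V_4 = -0.4519-0.01873j
Node n5: branches {I1, L4, R7} → V_5 = 0.002549+0.02947j

2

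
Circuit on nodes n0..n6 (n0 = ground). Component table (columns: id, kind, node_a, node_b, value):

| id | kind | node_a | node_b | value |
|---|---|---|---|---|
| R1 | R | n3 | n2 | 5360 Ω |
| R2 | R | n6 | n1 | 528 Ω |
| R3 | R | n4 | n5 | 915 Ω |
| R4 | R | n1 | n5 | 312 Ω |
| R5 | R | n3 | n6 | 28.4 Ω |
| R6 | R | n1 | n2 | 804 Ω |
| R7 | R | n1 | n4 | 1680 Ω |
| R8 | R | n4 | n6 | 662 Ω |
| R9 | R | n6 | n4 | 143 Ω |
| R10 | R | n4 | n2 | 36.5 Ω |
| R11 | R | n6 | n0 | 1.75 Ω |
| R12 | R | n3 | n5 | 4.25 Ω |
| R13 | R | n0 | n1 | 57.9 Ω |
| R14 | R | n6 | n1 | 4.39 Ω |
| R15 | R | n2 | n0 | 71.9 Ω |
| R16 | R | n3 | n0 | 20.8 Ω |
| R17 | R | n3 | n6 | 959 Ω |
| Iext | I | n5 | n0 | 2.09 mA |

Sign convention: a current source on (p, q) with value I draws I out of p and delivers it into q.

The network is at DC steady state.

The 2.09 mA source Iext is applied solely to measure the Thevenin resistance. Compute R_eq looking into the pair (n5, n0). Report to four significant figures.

Apply KCL at each of the 6 non-ground nodes and solve the resulting linear system.
Node n1: branches {R2, R4, R6, R7, R13, R14} → V_1 = -0.001836
Node n2: branches {R1, R6, R10, R15} → V_2 = -0.001879
Node n3: branches {R1, R5, R12, R16, R17} → V_3 = -0.02386
Node n4: branches {R3, R7, R8, R9, R10} → V_4 = -0.002685
Node n5: branches {R3, R4, R12, Iext} → V_5 = -0.03220
Node n6: branches {R2, R5, R8, R9, R11, R14, R17} → V_6 = -0.001548

R_eq = 15.40 Ω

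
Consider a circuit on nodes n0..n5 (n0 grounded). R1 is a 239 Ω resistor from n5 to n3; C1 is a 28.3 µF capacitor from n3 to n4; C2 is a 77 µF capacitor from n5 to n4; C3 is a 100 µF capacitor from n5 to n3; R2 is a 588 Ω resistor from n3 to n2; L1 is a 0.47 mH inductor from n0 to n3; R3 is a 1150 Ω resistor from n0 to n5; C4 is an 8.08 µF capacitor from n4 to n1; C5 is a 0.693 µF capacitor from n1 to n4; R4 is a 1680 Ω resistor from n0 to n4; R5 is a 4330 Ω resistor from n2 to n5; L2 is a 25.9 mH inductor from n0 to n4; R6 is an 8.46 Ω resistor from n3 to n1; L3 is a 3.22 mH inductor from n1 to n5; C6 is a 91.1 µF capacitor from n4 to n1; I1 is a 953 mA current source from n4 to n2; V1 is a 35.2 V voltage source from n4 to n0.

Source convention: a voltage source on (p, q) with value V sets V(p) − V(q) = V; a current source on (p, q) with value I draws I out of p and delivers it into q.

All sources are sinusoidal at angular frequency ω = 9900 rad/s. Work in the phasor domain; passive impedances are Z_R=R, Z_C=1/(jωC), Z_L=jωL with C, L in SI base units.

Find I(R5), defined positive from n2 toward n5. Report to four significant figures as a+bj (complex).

Apply KCL at each of the 5 non-ground nodes and solve the resulting linear system.
Node n1: branches {C4, C5, R6, L3, C6} → V_1 = 35.37-1.825j
Node n2: branches {R2, R5, I1} → V_2 = 542.5+1.710j
Node n3: branches {R1, C1, C3, R2, L1, R6} → V_3 = 49.88+1.805j
Node n4: branches {C1, C2, C4, C5, R4, L2, C6, I1, V1} → V_4 = 35.20+0.000j
Node n5: branches {R1, C2, C3, R3, R5, L3} → V_5 = 43.64+1.012j
Source currents: i(V1)=-0.4468+10.86j

0.1152+0.0001613j A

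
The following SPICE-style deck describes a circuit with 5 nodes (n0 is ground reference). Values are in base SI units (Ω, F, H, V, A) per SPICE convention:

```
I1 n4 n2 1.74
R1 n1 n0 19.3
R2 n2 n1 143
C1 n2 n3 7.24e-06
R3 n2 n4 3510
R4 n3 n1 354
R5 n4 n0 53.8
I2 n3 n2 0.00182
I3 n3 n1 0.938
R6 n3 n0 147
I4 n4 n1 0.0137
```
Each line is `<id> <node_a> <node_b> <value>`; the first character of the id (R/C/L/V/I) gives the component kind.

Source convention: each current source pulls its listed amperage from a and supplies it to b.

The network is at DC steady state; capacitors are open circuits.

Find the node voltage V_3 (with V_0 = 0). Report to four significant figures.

-85.00 V

Element admittances at DC:
  I1: injects 1.74 A into n2 (from n4)
  Y(R1) = 0.05181 S between n1,n0
  Y(R2) = 0.006993 S between n2,n1
  Y(C1) = 0.000 S between n2,n3
  Y(R3) = 0.0002849 S between n2,n4
  Y(R4) = 0.002825 S between n3,n1
  Y(R5) = 0.01859 S between n4,n0
  I2: injects 0.00182 A into n2 (from n3)
  I3: injects 0.938 A into n1 (from n3)
  Y(R6) = 0.006803 S between n3,n0
  I4: injects 0.0137 A into n1 (from n4)
Assemble and solve the 4×4 MNA system:
  V(n1)=42.99  V(n2)=277.2  V(n3)=-85.00  V(n4)=-88.74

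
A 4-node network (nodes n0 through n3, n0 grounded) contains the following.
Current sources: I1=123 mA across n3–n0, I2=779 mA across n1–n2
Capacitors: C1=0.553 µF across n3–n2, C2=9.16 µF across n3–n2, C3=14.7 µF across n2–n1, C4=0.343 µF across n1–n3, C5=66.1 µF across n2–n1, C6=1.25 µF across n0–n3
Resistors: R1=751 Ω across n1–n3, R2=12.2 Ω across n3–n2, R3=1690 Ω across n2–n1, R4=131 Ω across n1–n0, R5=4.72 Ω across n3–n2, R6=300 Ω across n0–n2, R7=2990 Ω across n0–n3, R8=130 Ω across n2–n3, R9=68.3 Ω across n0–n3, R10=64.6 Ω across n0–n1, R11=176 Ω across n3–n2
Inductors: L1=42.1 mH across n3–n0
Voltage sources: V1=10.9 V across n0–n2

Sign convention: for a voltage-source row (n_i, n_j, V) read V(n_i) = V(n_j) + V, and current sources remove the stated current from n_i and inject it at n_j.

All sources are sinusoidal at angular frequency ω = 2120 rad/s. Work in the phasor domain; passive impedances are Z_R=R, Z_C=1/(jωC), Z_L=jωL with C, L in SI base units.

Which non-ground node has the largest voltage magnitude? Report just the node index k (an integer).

MNA unknowns: 3 node voltages V₁..V_3 plus 1 source current (V1)
I1: z[3]−=0.123, z[0]+=0.123
C1: Y=0.000+0.001172j on G[3,2]
R1: Y=0.001332+0.000j on G[1,3]
R2: Y=0.08197+0.000j on G[3,2]
I2: z[1]−=0.779, z[2]+=0.779
C2: Y=0.000+0.01942j on G[3,2]
R3: Y=0.0005917+0.000j on G[2,1]
R4: Y=0.007634+0.000j on G[1,0]
R5: Y=0.2119+0.000j on G[3,2]
C3: Y=0.000+0.03116j on G[2,1]
R6: Y=0.003333+0.000j on G[0,2]
R7: Y=0.0003344+0.000j on G[0,3]
C4: Y=0.000+0.0007272j on G[1,3]
R8: Y=0.007692+0.000j on G[2,3]
R9: Y=0.01464+0.000j on G[0,3]
R10: Y=0.01548+0.000j on G[0,1]
R11: Y=0.005682+0.000j on G[3,2]
C5: Y=0.000+0.1401j on G[2,1]
C6: Y=0.000+0.002650j on G[0,3]
L1: Y=0.000-0.01120j on G[3,0]
V1: row V0−V2=10.9, i_V1 at 0,2
solve → V1=-11.34+2.998j, V2=-10.90+0.000j, V3=-10.80-0.2810j
aux → i_V1=-0.3395+0.1574j

1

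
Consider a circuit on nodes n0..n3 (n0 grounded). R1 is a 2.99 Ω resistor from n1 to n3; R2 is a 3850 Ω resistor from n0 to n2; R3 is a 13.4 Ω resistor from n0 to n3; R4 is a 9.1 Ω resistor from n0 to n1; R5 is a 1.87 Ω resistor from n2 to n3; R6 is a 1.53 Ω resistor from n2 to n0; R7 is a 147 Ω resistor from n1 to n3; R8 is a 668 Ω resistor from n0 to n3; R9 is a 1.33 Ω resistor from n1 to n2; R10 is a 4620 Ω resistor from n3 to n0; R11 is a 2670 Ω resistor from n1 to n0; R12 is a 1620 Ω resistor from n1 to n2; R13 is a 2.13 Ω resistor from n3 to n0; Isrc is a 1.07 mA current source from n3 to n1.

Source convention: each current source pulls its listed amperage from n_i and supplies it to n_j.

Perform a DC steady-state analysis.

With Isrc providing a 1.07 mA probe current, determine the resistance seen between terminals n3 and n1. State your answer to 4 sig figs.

R_eq = 1.264 Ω

MNA unknowns: 3 node voltages V₁..V_3
R1: Y=0.3344 on G[1,3]
R2: Y=0.0002597 on G[0,2]
R3: Y=0.07463 on G[0,3]
R4: Y=0.1099 on G[0,1]
R5: Y=0.5348 on G[2,3]
R6: Y=0.6536 on G[2,0]
R7: Y=0.006803 on G[1,3]
R8: Y=0.001497 on G[0,3]
R9: Y=0.7519 on G[1,2]
R10: Y=0.0002165 on G[3,0]
R11: Y=0.0003745 on G[1,0]
R12: Y=0.0006173 on G[1,2]
R13: Y=0.4695 on G[3,0]
Isrc: z[3]−=0.00107, z[1]+=0.00107
solve → V1=0.0009013, V2=0.0002250, V3=-0.0004516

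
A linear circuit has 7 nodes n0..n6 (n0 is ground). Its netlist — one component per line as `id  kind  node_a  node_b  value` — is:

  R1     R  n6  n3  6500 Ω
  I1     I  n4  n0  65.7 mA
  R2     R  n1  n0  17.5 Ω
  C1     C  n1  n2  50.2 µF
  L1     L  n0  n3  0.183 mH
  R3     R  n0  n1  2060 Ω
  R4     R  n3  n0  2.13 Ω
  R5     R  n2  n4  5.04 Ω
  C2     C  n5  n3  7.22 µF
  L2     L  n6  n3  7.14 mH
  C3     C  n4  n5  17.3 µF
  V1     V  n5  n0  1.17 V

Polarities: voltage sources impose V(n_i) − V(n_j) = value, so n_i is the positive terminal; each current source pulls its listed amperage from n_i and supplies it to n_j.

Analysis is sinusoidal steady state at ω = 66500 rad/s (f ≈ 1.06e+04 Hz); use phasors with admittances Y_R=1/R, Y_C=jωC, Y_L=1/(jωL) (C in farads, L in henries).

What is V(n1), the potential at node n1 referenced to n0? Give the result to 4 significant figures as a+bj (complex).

Apply KCL at each of the 6 non-ground nodes and solve the resulting linear system.
Node n1: branches {R2, C1, R3} → V_1 = 0.9019+0.09133j
Node n2: branches {C1, R5} → V_2 = 0.9035+0.07576j
Node n3: branches {R1, L1, R4, C2, L2} → V_3 = 0.5902+0.6963j
Node n4: branches {I1, R5, C3} → V_4 = 1.165+0.1023j
Node n5: branches {C2, C3, V1} → V_5 = 1.170+0.000j
Node n6: branches {R1, L2} → V_6 = 0.5902+0.6963j
Source currents: i(V1)=-0.4520-0.2836j

0.9019+0.09133j V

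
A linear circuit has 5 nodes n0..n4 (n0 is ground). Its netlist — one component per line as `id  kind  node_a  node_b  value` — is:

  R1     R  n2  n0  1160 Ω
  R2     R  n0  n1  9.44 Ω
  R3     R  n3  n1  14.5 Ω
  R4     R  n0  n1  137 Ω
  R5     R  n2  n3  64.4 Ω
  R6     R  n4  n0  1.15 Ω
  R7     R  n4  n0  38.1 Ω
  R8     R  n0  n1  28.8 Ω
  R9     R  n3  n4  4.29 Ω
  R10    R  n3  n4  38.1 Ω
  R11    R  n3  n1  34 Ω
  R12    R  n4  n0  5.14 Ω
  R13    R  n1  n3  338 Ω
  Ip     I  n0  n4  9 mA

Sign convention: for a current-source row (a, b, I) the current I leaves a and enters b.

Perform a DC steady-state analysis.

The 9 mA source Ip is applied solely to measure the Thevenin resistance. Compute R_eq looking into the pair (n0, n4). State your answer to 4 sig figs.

R_eq = 0.8774 Ω

MNA unknowns: 4 node voltages V₁..V_4
R1: Y=0.0008621 on G[2,0]
R2: Y=0.1059 on G[0,1]
R3: Y=0.06897 on G[3,1]
R4: Y=0.007299 on G[0,1]
R5: Y=0.01553 on G[2,3]
R6: Y=0.8696 on G[4,0]
R7: Y=0.02625 on G[4,0]
R8: Y=0.03472 on G[0,1]
R9: Y=0.2331 on G[3,4]
R10: Y=0.02625 on G[3,4]
R11: Y=0.02941 on G[3,1]
R12: Y=0.1946 on G[4,0]
R13: Y=0.002959 on G[1,3]
Ip: z[0]−=0.009, z[4]+=0.009
solve → V1=0.002599, V2=0.006057, V3=0.006394, V4=0.007897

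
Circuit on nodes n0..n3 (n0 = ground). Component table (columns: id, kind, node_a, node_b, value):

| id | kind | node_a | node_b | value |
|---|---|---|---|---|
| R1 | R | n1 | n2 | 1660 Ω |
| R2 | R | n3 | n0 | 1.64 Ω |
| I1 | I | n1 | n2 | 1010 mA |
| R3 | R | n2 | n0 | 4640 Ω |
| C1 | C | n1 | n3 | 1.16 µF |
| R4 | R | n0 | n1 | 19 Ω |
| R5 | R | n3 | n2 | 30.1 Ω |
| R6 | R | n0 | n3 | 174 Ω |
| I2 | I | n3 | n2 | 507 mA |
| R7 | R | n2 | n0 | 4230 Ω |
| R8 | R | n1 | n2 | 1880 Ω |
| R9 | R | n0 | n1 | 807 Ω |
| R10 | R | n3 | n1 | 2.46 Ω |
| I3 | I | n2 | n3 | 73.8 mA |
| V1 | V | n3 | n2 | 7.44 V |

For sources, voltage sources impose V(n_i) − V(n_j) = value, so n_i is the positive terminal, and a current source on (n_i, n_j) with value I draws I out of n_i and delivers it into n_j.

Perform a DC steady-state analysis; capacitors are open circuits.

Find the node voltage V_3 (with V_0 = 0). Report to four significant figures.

MNA unknowns: 3 node voltages V₁..V_3 plus 1 source current (V1)
R1: Y=0.0006024 on G[1,2]
R2: Y=0.6098 on G[3,0]
I1: z[1]−=1.01, z[2]+=1.01
R3: Y=0.0002155 on G[2,0]
C1: Y=0.000 on G[1,3]
R4: Y=0.05263 on G[0,1]
R5: Y=0.03322 on G[3,2]
R6: Y=0.005747 on G[0,3]
I2: z[3]−=0.507, z[2]+=0.507
R7: Y=0.0002364 on G[2,0]
R8: Y=0.0005319 on G[1,2]
R9: Y=0.001239 on G[0,1]
R10: Y=0.4065 on G[3,1]
I3: z[2]−=0.0738, z[3]+=0.0738
V1: row V3−V2=7.44, i_V1 at 3,2
solve → V1=-2.044, V2=-7.256, V3=0.1842
aux → i_V1=-1.700

0.1842 V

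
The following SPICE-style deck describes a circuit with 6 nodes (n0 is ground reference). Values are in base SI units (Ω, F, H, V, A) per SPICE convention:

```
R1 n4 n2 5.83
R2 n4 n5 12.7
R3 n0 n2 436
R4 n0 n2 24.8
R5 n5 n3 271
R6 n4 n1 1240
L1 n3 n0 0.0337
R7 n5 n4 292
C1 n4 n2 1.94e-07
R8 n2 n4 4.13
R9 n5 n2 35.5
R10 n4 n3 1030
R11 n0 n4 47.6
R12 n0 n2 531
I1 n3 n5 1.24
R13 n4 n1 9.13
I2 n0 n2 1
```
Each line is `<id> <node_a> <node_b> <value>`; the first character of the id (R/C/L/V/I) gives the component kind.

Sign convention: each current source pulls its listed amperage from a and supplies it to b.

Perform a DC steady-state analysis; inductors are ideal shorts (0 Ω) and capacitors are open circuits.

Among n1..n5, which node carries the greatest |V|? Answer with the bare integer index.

MNA unknowns: 5 node voltages V₁..V_5 plus 1 source current (L1)
R1: Y=0.1715 on G[4,2]
R2: Y=0.07874 on G[4,5]
R3: Y=0.002294 on G[0,2]
R4: Y=0.04032 on G[0,2]
R5: Y=0.003690 on G[5,3]
R6: Y=0.0008065 on G[4,1]
L1: row V3−V0=0, i_L1 at 3,0
R7: Y=0.003425 on G[5,4]
C1: Y=0.000 on G[4,2]
R8: Y=0.2421 on G[2,4]
R9: Y=0.02817 on G[5,2]
R10: Y=0.0009709 on G[4,3]
R11: Y=0.02101 on G[0,4]
R12: Y=0.001883 on G[0,2]
I1: z[3]−=1.24, z[5]+=1.24
R13: Y=0.1095 on G[4,1]
I2: z[0]−=1, z[2]+=1
solve → V1=31.58, V2=31.31, V3=0.000, V4=31.58, V5=41.36
aux → i_L1=-1.057

5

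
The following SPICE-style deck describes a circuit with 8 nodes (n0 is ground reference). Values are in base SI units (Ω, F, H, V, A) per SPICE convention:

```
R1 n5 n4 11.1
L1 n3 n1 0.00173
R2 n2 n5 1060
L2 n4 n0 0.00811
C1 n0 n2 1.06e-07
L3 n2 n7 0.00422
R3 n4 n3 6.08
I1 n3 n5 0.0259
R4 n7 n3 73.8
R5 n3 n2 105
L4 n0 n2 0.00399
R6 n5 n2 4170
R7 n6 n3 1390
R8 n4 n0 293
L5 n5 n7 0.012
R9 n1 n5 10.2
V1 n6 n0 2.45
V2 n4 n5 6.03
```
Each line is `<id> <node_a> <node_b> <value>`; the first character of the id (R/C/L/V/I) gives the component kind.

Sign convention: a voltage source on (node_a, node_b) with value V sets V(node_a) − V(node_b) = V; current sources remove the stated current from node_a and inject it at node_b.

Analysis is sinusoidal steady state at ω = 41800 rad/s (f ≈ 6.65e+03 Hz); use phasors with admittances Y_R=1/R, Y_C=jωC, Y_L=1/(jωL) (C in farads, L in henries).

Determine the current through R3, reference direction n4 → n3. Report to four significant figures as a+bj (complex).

0.05169-0.08545j A

MNA unknowns: 7 node voltages V₁..V_7 plus 2 source currents (V1, V2)
R1: Y=0.09009+0.000j on G[5,4]
L1: Y=0.000-0.01383j on G[3,1]
R2: Y=0.0009434+0.000j on G[2,5]
L2: Y=0.000-0.002950j on G[4,0]
C1: Y=0.000+0.004431j on G[0,2]
L3: Y=0.000-0.005669j on G[2,7]
R3: Y=0.1645+0.000j on G[4,3]
I1: z[3]−=0.0259, z[5]+=0.0259
R4: Y=0.01355+0.000j on G[7,3]
R5: Y=0.009524+0.000j on G[3,2]
L4: Y=0.000-0.005996j on G[0,2]
R6: Y=0.0002398+0.000j on G[5,2]
R7: Y=0.0007194+0.000j on G[6,3]
R8: Y=0.003413+0.000j on G[4,0]
L5: Y=0.000-0.001994j on G[5,7]
R9: Y=0.09804+0.000j on G[1,5]
V1: row V6−V0=2.45, i_V1 at 6,0
V2: row V4−V5=6.03, i_V2 at 4,5
solve → V1=-5.549-0.7856j, V2=-0.3369+0.4933j, V3=-0.01615+0.5143j, V4=0.2981-0.005207j, V5=-5.732-0.005207j, V6=2.450+0.000j, V7=-0.4986+1.217j
aux → i_V1=-0.001774+0.0003700j, i_V2=-0.5959+0.08635j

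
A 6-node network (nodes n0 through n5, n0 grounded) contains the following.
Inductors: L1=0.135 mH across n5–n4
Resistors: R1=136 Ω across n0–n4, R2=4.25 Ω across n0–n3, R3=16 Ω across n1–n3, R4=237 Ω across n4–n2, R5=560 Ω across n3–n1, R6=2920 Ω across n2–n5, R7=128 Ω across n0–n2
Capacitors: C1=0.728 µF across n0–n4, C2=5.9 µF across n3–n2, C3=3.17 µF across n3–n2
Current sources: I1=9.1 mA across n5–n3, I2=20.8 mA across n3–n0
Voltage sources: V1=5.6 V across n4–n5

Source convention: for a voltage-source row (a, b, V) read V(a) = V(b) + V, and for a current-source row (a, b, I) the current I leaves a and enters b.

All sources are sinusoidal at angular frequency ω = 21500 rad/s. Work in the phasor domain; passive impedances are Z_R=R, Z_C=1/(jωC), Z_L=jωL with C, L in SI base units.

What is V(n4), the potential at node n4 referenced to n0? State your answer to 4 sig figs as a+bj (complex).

-0.2256+0.3027j V

Apply KCL at each of the 5 non-ground nodes and solve the resulting linear system.
Node n1: branches {R3, R5} → V_1 = -0.05944+0.004990j
Node n2: branches {R4, C2, R6, C3, R7} → V_2 = -0.05342+0.01671j
Node n3: branches {R2, R3, I1, R5, C2, C3, I2} → V_3 = -0.05944+0.004990j
Node n4: branches {L1, R1, C1, R4, V1} → V_4 = -0.2256+0.3027j
Node n5: branches {L1, I1, R6, V1} → V_5 = -5.826+0.3027j
Source currents: i(V1)=0.007123+1.929j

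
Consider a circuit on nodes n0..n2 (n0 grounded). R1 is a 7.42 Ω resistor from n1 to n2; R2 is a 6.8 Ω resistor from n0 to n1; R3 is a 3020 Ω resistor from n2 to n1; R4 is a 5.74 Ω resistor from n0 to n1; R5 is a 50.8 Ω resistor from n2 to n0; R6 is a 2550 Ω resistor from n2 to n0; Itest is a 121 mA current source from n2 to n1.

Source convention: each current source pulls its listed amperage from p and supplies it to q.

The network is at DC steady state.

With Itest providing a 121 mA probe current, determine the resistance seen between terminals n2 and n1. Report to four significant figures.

Apply KCL at each of the 2 non-ground nodes and solve the resulting linear system.
Node n1: branches {R1, R2, R3, R4, Itest} → V_1 = 0.04621
Node n2: branches {R1, R3, R5, R6, Itest} → V_2 = -0.7395

R_eq = 6.494 Ω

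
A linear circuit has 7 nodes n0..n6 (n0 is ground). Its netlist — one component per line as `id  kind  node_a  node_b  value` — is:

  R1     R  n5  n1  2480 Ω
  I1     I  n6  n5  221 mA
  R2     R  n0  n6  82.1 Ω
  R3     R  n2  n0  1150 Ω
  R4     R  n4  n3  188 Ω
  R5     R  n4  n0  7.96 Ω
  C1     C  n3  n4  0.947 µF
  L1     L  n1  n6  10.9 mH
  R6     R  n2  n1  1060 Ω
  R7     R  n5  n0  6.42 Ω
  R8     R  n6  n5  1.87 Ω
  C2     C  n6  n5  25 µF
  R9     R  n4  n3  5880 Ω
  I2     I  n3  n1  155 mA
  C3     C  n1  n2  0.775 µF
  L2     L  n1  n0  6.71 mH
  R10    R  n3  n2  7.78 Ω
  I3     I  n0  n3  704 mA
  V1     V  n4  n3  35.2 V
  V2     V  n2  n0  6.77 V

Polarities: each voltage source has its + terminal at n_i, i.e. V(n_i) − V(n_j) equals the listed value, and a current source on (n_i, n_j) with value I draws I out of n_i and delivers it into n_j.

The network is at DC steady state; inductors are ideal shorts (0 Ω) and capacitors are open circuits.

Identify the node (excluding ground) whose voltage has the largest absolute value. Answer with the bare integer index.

Element admittances at DC:
  Y(R1) = 0.0004032 S between n5,n1
  I1: injects 0.221 A into n5 (from n6)
  Y(R2) = 0.01218 S between n0,n6
  Y(R3) = 0.0008696 S between n2,n0
  Y(R4) = 0.005319 S between n4,n3
  Y(R5) = 0.1256 S between n4,n0
  Y(C1) = 0.000 S between n3,n4
  L1: short n1↔n6 (DC inductor)
  Y(R6) = 0.0009434 S between n2,n1
  Y(R7) = 0.1558 S between n5,n0
  Y(R8) = 0.5348 S between n6,n5
  Y(C2) = 0.000 S between n6,n5
  Y(R9) = 0.0001701 S between n4,n3
  I2: injects 0.155 A into n1 (from n3)
  Y(C3) = 0.000 S between n1,n2
  L2: short n1↔n0 (DC inductor)
  Y(R10) = 0.1285 S between n3,n2
  I3: injects 0.704 A into n3 (from n0)
  V1: constraint V(n4)−V(n3) = 35.2
  V2: constraint V(n2)−V(n0) = 6.77
Assemble and solve the 10×10 MNA system:
  V(n1)=0.000  V(n2)=6.770  V(n3)=-11.81  V(n4)=23.39  V(n5)=0.3199  V(n6)=0.000
  i(L1)=0.04995  i(L2)=0.1116  i(V1)=-3.131  i(V2)=-2.401

4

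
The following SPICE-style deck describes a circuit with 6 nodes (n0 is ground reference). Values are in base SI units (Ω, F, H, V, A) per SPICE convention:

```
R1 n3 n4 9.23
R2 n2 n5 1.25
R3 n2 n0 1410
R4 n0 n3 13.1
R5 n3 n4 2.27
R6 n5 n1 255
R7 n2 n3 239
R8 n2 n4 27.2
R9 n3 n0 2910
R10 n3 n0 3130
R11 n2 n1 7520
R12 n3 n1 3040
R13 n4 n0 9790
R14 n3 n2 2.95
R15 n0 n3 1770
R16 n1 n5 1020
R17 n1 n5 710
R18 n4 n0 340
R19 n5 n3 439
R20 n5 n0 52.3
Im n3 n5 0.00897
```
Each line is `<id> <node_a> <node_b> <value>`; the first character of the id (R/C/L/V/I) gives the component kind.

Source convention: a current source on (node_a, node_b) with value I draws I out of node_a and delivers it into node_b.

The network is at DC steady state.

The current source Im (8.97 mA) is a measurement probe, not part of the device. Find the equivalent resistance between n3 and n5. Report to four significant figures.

MNA unknowns: 5 node voltages V₁..V_5
R1: Y=0.1083 on G[3,4]
R2: Y=0.8000 on G[2,5]
R3: Y=0.0007092 on G[2,0]
R4: Y=0.07634 on G[0,3]
R5: Y=0.4405 on G[3,4]
R6: Y=0.003922 on G[5,1]
R7: Y=0.004184 on G[2,3]
R8: Y=0.03676 on G[2,4]
R9: Y=0.0003436 on G[3,0]
R10: Y=0.0003195 on G[3,0]
R11: Y=0.0001330 on G[2,1]
R12: Y=0.0003289 on G[3,1]
R13: Y=0.0001021 on G[4,0]
R14: Y=0.3390 on G[3,2]
R15: Y=0.0005650 on G[0,3]
R16: Y=0.0009804 on G[1,5]
R17: Y=0.001408 on G[1,5]
R18: Y=0.002941 on G[4,0]
R19: Y=0.002278 on G[5,3]
R20: Y=0.01912 on G[5,0]
Im: z[3]−=0.00897, z[5]+=0.00897
solve → V1=0.02445, V2=0.01576, V3=-0.006416, V4=-0.004998, V5=0.02624

R_eq = 3.640 Ω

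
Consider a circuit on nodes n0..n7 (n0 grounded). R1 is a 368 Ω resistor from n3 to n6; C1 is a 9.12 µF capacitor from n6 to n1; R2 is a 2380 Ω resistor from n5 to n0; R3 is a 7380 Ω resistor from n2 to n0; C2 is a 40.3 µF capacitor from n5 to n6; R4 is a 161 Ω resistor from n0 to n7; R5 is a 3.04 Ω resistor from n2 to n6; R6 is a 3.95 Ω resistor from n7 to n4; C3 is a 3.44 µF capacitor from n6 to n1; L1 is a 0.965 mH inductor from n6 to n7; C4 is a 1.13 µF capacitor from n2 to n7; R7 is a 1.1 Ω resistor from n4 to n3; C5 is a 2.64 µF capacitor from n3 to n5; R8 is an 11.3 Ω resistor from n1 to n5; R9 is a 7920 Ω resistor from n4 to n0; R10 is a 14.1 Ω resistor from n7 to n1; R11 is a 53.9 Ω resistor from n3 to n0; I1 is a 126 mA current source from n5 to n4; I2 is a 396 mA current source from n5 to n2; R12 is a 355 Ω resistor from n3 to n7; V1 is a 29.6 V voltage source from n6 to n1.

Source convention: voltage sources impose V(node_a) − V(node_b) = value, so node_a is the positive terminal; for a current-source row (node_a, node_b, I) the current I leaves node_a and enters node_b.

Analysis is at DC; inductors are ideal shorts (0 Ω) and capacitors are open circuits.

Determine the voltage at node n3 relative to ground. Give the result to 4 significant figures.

Element admittances at DC:
  Y(R1) = 0.002717 S between n3,n6
  Y(C1) = 0.000 S between n6,n1
  Y(R2) = 0.0004202 S between n5,n0
  Y(R3) = 0.0001355 S between n2,n0
  Y(C2) = 0.000 S between n5,n6
  Y(R4) = 0.006211 S between n0,n7
  Y(R5) = 0.3289 S between n2,n6
  Y(R6) = 0.2532 S between n7,n4
  Y(C3) = 0.000 S between n6,n1
  L1: short n6↔n7 (DC inductor)
  Y(C4) = 0.000 S between n2,n7
  Y(R7) = 0.9091 S between n4,n3
  Y(C5) = 0.000 S between n3,n5
  Y(R8) = 0.08850 S between n1,n5
  Y(R9) = 0.0001263 S between n4,n0
  Y(R10) = 0.07092 S between n7,n1
  Y(R11) = 0.01855 S between n3,n0
  I1: injects 0.126 A into n4 (from n5)
  I2: injects 0.396 A into n2 (from n5)
  Y(R12) = 0.002817 S between n3,n7
  V1: constraint V(n6)−V(n1) = 29.6
Assemble and solve the 9×9 MNA system:
  V(n1)=-29.33  V(n2)=1.471  V(n3)=0.6889  V(n4)=0.7055  V(n5)=-35.06  V(n6)=0.2678  V(n7)=0.2678
  i(L1)=1.989  i(V1)=-1.592

0.6889 V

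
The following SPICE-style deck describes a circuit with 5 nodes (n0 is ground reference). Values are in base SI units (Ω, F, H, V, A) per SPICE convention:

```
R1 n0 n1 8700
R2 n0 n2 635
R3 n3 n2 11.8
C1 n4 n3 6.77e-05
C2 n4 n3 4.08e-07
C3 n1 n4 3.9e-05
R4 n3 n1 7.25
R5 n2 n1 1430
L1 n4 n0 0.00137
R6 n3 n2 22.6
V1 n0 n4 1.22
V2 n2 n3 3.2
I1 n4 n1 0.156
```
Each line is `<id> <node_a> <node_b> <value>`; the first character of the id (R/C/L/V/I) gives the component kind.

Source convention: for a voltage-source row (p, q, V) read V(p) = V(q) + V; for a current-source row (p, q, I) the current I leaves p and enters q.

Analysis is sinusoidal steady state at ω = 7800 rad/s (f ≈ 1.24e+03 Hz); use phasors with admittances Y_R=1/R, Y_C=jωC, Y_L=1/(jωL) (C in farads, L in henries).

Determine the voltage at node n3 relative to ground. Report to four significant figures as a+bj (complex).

MNA unknowns: 4 node voltages V₁..V_4 plus 2 source currents (V1, V2)
R1: Y=0.0001149+0.000j on G[0,1]
R2: Y=0.001575+0.000j on G[0,2]
R3: Y=0.08475+0.000j on G[3,2]
C1: Y=0.000+0.5281j on G[4,3]
C2: Y=0.000+0.003182j on G[4,3]
C3: Y=0.000+0.3042j on G[1,4]
R4: Y=0.1379+0.000j on G[3,1]
R5: Y=0.0006993+0.000j on G[2,1]
L1: Y=0.000-0.09358j on G[4,0]
R6: Y=0.04425+0.000j on G[3,2]
V1: row V0−V4=1.22, i_V1 at 0,4
V2: row V2−V3=3.2, i_V2 at 2,3
I1: z[4]−=0.156, z[1]+=0.156
solve → V1=-1.060-0.4061j, V2=1.889-0.05572j, V3=-1.311-0.05572j, V4=-1.220+0.000j
aux → i_V1=0.002853+0.1140j, i_V2=-0.4178-0.0001573j

-1.311-0.05572j V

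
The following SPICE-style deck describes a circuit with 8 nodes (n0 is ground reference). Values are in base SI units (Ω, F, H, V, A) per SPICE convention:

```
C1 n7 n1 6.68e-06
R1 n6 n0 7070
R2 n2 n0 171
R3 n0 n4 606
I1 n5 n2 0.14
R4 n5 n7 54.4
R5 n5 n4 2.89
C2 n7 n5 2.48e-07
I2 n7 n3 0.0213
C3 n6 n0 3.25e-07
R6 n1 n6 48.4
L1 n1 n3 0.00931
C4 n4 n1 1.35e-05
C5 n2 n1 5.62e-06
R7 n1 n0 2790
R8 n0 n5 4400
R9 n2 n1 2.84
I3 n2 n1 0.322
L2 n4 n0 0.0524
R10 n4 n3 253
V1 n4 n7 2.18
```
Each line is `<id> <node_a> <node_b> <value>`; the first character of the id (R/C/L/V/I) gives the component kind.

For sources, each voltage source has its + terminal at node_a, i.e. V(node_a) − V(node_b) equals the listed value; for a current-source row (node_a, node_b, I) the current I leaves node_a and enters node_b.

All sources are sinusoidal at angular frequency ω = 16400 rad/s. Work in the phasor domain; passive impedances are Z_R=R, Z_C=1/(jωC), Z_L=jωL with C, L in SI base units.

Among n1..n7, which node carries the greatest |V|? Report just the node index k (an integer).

3

Apply KCL at each of the 7 non-ground nodes and solve the resulting linear system.
Node n1: branches {C1, R6, L1, C4, C5, R7, R9, I3} → V_1 = 0.05714-0.1029j
Node n2: branches {R2, I1, C5, R9, I3} → V_2 = -0.4202+0.02164j
Node n3: branches {I2, L1, R10} → V_3 = 1.482+2.742j
Node n4: branches {R3, R5, C4, L2, R10, V1} → V_4 = 0.8076+0.3820j
Node n5: branches {I1, R4, R5, C2, R8} → V_5 = 0.3131+0.3629j
Node n6: branches {R1, C3, R6} → V_6 = 0.02868-0.1096j
Node n7: branches {C1, R4, C2, I2, V1} → V_7 = -1.372+0.3820j
Source currents: i(V1)=-0.06288-0.1631j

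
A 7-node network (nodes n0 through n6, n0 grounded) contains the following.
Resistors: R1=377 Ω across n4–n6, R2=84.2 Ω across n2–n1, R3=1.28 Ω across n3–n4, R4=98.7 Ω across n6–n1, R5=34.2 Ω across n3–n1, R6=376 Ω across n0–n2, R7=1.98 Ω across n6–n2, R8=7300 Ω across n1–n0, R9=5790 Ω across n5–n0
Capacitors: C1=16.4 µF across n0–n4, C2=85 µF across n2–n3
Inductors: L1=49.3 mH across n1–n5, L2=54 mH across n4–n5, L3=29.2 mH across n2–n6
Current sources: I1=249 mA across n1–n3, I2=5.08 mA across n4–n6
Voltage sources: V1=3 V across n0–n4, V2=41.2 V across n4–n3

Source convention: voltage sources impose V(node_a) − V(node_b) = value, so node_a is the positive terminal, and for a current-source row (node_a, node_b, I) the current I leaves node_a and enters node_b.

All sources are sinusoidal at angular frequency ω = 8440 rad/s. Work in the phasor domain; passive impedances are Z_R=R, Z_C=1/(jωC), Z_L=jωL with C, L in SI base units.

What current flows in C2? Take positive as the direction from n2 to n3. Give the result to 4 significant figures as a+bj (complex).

0.1288-0.01919j A

MNA unknowns: 6 node voltages V₁..V_6 plus 2 source currents (V1, V2)
R1: Y=0.002653+0.000j on G[4,6]
C1: Y=0.000+0.1384j on G[0,4]
L1: Y=0.000-0.002403j on G[1,5]
R2: Y=0.01188+0.000j on G[2,1]
R3: Y=0.7812+0.000j on G[3,4]
L2: Y=0.000-0.002194j on G[4,5]
R4: Y=0.01013+0.000j on G[6,1]
R5: Y=0.02924+0.000j on G[3,1]
L3: Y=0.000-0.004058j on G[2,6]
R6: Y=0.002660+0.000j on G[0,2]
R7: Y=0.5051+0.000j on G[6,2]
I1: z[1]−=0.249, z[3]+=0.249
R8: Y=0.0001370+0.000j on G[1,0]
C2: Y=0.000+0.7174j on G[2,3]
R9: Y=0.0001727+0.000j on G[5,0]
I2: z[4]−=0.00508, z[6]+=0.00508
V1: row V0−V4=3, i_V1 at 0,4
V2: row V4−V3=41.2, i_V2 at 4,3
solve → V1=-48.84-1.104j, V2=-44.23-0.1796j, V3=-44.20+0.000j, V4=-3.000+0.000j, V5=-26.95+0.4352j, V6=-44.10-0.1957j
aux → i_V1=-0.1290-0.4158j, i_V2=-32.43+0.05147j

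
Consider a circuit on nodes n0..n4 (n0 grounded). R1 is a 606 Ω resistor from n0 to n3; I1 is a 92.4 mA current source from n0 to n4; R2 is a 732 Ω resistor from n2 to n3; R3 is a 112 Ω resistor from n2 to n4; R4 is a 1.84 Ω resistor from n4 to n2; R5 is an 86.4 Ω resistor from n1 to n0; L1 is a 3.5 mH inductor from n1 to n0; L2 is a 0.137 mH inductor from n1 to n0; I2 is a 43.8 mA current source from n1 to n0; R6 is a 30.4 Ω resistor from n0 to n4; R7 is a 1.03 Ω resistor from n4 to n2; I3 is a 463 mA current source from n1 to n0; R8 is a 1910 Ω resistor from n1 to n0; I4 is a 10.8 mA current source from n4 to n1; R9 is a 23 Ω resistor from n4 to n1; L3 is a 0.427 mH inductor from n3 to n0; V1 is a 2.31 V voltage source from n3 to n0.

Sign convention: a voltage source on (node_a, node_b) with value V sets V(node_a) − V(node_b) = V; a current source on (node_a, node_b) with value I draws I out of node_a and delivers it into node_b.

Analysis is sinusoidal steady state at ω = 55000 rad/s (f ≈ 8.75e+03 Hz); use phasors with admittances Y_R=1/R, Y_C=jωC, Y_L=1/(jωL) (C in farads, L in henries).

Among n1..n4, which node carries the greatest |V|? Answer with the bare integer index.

1

Element admittances at ω=55000 rad/s:
  Y(R1) = 0.001650+0.000j S between n0,n3
  I1: injects 0.0924 A into n4 (from n0)
  Y(R2) = 0.001366+0.000j S between n2,n3
  Y(R3) = 0.008929+0.000j S between n2,n4
  Y(R4) = 0.5435+0.000j S between n4,n2
  Y(R5) = 0.01157+0.000j S between n1,n0
  Y(L1) = 0.000-0.005195j S between n1,n0
  Y(L2) = 0.000-0.1327j S between n1,n0
  I2: injects 0.0438 A into n0 (from n1)
  Y(R6) = 0.03289+0.000j S between n0,n4
  Y(R7) = 0.9709+0.000j S between n4,n2
  I3: injects 0.463 A into n0 (from n1)
  Y(R8) = 0.0005236+0.000j S between n1,n0
  I4: injects 0.0108 A into n1 (from n4)
  Y(R9) = 0.04348+0.000j S between n4,n1
  Y(L3) = 0.000-0.04258j S between n3,n0
  V1: constraint V(n3)−V(n0) = 2.31
Assemble and solve the 5×5 MNA system:
  V(n1)=-0.7013-3.094j  V(n2)=0.6995-1.729j  V(n3)=2.310+0.000j  V(n4)=0.6980-1.730j
  i(V1)=-0.006012+0.09600j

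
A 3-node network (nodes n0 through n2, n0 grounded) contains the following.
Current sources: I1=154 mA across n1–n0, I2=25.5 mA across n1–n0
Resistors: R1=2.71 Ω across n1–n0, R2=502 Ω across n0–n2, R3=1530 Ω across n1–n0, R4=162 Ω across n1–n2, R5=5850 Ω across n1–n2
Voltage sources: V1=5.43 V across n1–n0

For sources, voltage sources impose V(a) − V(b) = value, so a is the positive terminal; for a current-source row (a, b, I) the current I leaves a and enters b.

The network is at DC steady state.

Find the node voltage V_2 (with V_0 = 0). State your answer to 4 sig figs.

4.132 V

Apply KCL at each of the 2 non-ground nodes and solve the resulting linear system.
Node n1: branches {I1, R1, I2, R3, R4, R5, V1} → V_1 = 5.430
Node n2: branches {R2, R4, R5} → V_2 = 4.132
Source currents: i(V1)=-2.195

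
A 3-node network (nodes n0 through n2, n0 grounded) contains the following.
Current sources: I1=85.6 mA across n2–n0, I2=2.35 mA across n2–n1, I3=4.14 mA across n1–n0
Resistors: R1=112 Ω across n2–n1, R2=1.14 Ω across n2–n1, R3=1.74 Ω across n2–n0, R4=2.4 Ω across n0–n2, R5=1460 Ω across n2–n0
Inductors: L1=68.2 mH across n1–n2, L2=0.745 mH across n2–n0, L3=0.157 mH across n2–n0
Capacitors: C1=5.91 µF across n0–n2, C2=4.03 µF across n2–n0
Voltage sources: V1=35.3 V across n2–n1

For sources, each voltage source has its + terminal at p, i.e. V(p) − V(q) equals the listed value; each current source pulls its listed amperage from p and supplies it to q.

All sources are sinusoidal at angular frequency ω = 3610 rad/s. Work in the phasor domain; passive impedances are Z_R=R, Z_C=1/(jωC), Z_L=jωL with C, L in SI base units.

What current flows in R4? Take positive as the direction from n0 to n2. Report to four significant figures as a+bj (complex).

MNA unknowns: 2 node voltages V₁..V_2 plus 1 source current (V1)
I1: z[2]−=0.0856, z[0]+=0.0856
R1: Y=0.008929+0.000j on G[2,1]
I2: z[2]−=0.00235, z[1]+=0.00235
L1: Y=0.000-0.004062j on G[1,2]
C1: Y=0.000+0.02134j on G[0,2]
R2: Y=0.8772+0.000j on G[2,1]
R3: Y=0.5747+0.000j on G[2,0]
C2: Y=0.000+0.01455j on G[2,0]
I3: z[1]−=0.00414, z[0]+=0.00414
R4: Y=0.4167+0.000j on G[0,2]
L2: Y=0.000-0.3718j on G[2,0]
L3: Y=0.000-1.764j on G[2,0]
R5: Y=0.0006849+0.000j on G[2,0]
V1: row V2−V1=35.3, i_V1 at 2,1
solve → V1=-35.32-0.03493j, V2=-0.01650-0.03493j
aux → i_V1=-31.28+0.1434j

0.006875+0.01456j A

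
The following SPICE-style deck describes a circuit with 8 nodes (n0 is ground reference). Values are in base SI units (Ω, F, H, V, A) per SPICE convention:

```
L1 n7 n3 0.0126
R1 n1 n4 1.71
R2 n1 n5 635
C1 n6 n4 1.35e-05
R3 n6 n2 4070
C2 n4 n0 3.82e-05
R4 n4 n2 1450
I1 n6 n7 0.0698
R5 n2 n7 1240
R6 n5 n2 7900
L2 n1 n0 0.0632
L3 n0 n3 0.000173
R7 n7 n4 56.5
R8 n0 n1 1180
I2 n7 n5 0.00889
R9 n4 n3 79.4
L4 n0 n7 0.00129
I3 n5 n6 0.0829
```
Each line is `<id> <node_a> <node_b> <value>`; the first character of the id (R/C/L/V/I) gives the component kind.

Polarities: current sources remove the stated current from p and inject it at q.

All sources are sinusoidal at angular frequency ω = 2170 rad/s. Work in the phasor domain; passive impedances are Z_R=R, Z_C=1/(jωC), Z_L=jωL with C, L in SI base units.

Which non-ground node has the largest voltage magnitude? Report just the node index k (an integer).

5

Element admittances at ω=2170 rad/s:
  Y(L1) = 0.000-0.03657j S between n7,n3
  Y(R1) = 0.5848+0.000j S between n1,n4
  Y(R2) = 0.001575+0.000j S between n1,n5
  Y(C1) = 0.000+0.02929j S between n6,n4
  Y(R3) = 0.0002457+0.000j S between n6,n2
  Y(C2) = 0.000+0.08289j S between n4,n0
  Y(R4) = 0.0006897+0.000j S between n4,n2
  I1: injects 0.0698 A into n7 (from n6)
  Y(R5) = 0.0008065+0.000j S between n2,n7
  Y(R6) = 0.0001266+0.000j S between n5,n2
  Y(L2) = 0.000-0.007292j S between n1,n0
  Y(L3) = 0.000-2.664j S between n0,n3
  Y(R7) = 0.01770+0.000j S between n7,n4
  Y(R8) = 0.0008475+0.000j S between n0,n1
  I2: injects 0.00889 A into n5 (from n7)
  Y(R9) = 0.01259+0.000j S between n4,n3
  Y(L4) = 0.000-0.3572j S between n0,n7
  I3: injects 0.0829 A into n6 (from n5)
Assemble and solve the 7×7 MNA system:
  V(n1)=-0.3839+0.6647j  V(n2)=-3.127+0.3832j  V(n3)=-0.003460+0.0006782j  V(n4)=-0.2584+0.6705j  V(n5)=-44.09+0.6438j  V(n6)=-0.2573+0.2474j  V(n7)=-0.02476+0.1379j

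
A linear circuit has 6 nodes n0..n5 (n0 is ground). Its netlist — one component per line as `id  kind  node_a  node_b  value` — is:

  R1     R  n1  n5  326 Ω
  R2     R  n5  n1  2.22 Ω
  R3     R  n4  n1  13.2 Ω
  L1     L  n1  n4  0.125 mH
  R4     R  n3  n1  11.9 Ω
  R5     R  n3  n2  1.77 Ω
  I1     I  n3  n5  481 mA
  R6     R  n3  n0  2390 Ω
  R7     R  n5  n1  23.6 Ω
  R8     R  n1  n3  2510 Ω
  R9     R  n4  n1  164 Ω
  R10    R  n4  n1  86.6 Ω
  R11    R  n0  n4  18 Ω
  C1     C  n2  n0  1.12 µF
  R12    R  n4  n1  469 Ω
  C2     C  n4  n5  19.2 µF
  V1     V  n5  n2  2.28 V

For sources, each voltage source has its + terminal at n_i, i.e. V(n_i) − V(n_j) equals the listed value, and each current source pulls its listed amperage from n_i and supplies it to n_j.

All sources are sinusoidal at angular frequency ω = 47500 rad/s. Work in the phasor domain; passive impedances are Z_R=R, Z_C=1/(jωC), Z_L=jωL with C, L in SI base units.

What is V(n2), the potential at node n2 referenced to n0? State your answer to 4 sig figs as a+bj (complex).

-1.227+1.045j V

Element admittances at ω=47500 rad/s:
  Y(R1) = 0.003067+0.000j S between n1,n5
  Y(R2) = 0.4505+0.000j S between n5,n1
  Y(R3) = 0.07576+0.000j S between n4,n1
  Y(L1) = 0.000-0.1684j S between n1,n4
  Y(R4) = 0.08403+0.000j S between n3,n1
  Y(R5) = 0.5650+0.000j S between n3,n2
  I1: injects 0.481 A into n5 (from n3)
  Y(R6) = 0.0004184+0.000j S between n3,n0
  Y(R7) = 0.04237+0.000j S between n5,n1
  Y(R8) = 0.0003984+0.000j S between n1,n3
  Y(R9) = 0.006098+0.000j S between n4,n1
  Y(R10) = 0.01155+0.000j S between n4,n1
  Y(R11) = 0.05556+0.000j S between n0,n4
  Y(C1) = 0.000+0.05320j S between n2,n0
  Y(R12) = 0.002132+0.000j S between n4,n1
  Y(C2) = 0.000+0.9120j S between n4,n5
  V1: constraint V(n5)−V(n2) = 2.28
Assemble and solve the 6×6 MNA system:
  V(n1)=0.7455+0.9946j  V(n2)=-1.227+1.045j  V(n3)=-1.710+1.038j  V(n4)=1.014+1.167j  V(n5)=1.053+1.045j
  i(V1)=0.2174-0.06117j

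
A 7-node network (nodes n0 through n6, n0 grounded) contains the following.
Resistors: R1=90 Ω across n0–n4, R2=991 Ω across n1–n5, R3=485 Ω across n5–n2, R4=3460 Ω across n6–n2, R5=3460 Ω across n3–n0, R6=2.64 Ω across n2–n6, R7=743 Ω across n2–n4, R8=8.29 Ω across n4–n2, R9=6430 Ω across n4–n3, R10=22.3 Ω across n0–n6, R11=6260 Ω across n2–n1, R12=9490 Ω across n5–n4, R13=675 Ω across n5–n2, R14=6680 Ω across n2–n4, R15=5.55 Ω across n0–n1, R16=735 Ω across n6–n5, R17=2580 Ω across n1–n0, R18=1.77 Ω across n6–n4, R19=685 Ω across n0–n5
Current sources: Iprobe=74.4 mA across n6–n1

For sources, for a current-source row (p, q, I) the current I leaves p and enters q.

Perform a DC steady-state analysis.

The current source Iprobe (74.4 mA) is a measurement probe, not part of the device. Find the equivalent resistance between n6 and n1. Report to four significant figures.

Element admittances at DC:
  Y(R1) = 0.01111 S between n0,n4
  Y(R2) = 0.001009 S between n1,n5
  Y(R3) = 0.002062 S between n5,n2
  Y(R4) = 0.0002890 S between n6,n2
  Y(R5) = 0.0002890 S between n3,n0
  Y(R6) = 0.3788 S between n2,n6
  Y(R7) = 0.001346 S between n2,n4
  Y(R8) = 0.1206 S between n4,n2
  Y(R9) = 0.0001555 S between n4,n3
  Y(R10) = 0.04484 S between n0,n6
  Y(R11) = 0.0001597 S between n2,n1
  Y(R12) = 0.0001054 S between n5,n4
  Y(R13) = 0.001481 S between n5,n2
  Y(R14) = 0.0001497 S between n2,n4
  Y(R15) = 0.1802 S between n0,n1
  Y(R16) = 0.001361 S between n6,n5
  Y(R17) = 0.0003876 S between n1,n0
  Y(R18) = 0.5650 S between n6,n4
  Y(R19) = 0.001460 S between n0,n5
  Iprobe: injects 0.0744 A into n1 (from n6)
Assemble and solve the 6×6 MNA system:
  V(n1)=0.4038  V(n2)=-1.275  V(n3)=-0.4415  V(n4)=-1.262  V(n5)=-0.8011  V(n6)=-1.284

R_eq = 22.69 Ω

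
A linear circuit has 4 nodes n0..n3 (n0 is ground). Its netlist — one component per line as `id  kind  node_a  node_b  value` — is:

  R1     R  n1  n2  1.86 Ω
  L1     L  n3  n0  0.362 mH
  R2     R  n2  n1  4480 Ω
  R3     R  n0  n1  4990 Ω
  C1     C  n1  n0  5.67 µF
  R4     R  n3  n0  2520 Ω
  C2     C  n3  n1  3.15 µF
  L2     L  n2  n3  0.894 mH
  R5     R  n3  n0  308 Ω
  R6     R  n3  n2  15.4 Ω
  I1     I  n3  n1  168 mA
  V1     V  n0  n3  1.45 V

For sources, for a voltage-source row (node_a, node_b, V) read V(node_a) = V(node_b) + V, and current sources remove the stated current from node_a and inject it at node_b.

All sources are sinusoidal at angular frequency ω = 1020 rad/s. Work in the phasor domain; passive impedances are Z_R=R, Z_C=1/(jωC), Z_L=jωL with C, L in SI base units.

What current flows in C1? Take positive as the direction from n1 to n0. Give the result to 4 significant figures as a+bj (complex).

-0.0009525-0.006537j A

Element admittances at ω=1020 rad/s:
  Y(R1) = 0.5376+0.000j S between n1,n2
  Y(L1) = 0.000-2.708j S between n3,n0
  Y(R2) = 0.0002232+0.000j S between n2,n1
  Y(R3) = 0.0002004+0.000j S between n0,n1
  Y(C1) = 0.000+0.005783j S between n1,n0
  Y(R4) = 0.0003968+0.000j S between n3,n0
  Y(C2) = 0.000+0.003213j S between n3,n1
  Y(L2) = 0.000-1.097j S between n2,n3
  Y(R5) = 0.003247+0.000j S between n3,n0
  Y(R6) = 0.06494+0.000j S between n3,n2
  I1: injects 0.168 A into n1 (from n3)
  V1: constraint V(n0)−V(n3) = 1.45
Assemble and solve the 4×4 MNA system:
  V(n1)=-1.130+0.1647j  V(n2)=-1.446+0.1545j  V(n3)=-1.450+0.000j
  i(V1)=-0.006462+3.920j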